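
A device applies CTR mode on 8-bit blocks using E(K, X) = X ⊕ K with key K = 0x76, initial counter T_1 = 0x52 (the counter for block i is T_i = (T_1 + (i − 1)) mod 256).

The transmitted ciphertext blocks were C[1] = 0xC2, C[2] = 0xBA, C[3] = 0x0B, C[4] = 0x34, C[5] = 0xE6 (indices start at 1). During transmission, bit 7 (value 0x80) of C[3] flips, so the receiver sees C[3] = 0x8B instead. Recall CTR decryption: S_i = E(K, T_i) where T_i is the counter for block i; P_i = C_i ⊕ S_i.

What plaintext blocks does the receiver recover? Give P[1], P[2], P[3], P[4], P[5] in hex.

Only C[3] changed, to 0x8B. In CTR, a change in C_i flips the same bit in P_i only; the keystream is unaffected. Decrypting the received ciphertext:
P[1]: T = 0x52, S = E(K, T) = 0x24; 0xC2 ⊕ 0x24 = 0xE6.
P[2]: T = 0x53, S = E(K, T) = 0x25; 0xBA ⊕ 0x25 = 0x9F.
P[3]: T = 0x54, S = E(K, T) = 0x22; 0x8B ⊕ 0x22 = 0xA9.
P[4]: T = 0x55, S = E(K, T) = 0x23; 0x34 ⊕ 0x23 = 0x17.
P[5]: T = 0x56, S = E(K, T) = 0x20; 0xE6 ⊕ 0x20 = 0xC6.
Blocks that differ from the original plaintext: P[3].

P[1] = 0xE6, P[2] = 0x9F, P[3] = 0xA9, P[4] = 0x17, P[5] = 0xC6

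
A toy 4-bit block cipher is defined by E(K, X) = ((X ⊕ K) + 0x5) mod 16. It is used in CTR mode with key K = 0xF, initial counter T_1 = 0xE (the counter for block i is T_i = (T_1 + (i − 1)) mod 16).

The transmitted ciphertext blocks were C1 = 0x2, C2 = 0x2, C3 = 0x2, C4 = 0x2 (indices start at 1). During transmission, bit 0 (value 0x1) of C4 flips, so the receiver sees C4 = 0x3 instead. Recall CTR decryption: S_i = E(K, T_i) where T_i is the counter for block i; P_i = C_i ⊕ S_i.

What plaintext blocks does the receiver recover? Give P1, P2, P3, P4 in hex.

P1 = 0x4, P2 = 0x7, P3 = 0x6, P4 = 0x0

Only C4 changed, to 0x3. In CTR, a change in C_i flips the same bit in P_i only; the keystream is unaffected. Decrypting the received ciphertext:
P1: T = 0xE, S = E(K, T) = 0x6; 0x2 ⊕ 0x6 = 0x4.
P2: T = 0xF, S = E(K, T) = 0x5; 0x2 ⊕ 0x5 = 0x7.
P3: T = 0x0, S = E(K, T) = 0x4; 0x2 ⊕ 0x4 = 0x6.
P4: T = 0x1, S = E(K, T) = 0x3; 0x3 ⊕ 0x3 = 0x0.
Blocks that differ from the original plaintext: P4.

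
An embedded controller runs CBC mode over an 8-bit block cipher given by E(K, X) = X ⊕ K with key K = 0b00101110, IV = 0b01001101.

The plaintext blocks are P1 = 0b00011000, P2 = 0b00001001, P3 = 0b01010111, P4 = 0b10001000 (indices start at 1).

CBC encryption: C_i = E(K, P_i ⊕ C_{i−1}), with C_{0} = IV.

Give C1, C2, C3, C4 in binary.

C1: P1 ⊕ 0b01001101 = 0b01010101; E(K, 0b01010101) = 0b01111011.
C2: P2 ⊕ 0b01111011 = 0b01110010; E(K, 0b01110010) = 0b01011100.
C3: P3 ⊕ 0b01011100 = 0b00001011; E(K, 0b00001011) = 0b00100101.
C4: P4 ⊕ 0b00100101 = 0b10101101; E(K, 0b10101101) = 0b10000011.

C1 = 0b01111011, C2 = 0b01011100, C3 = 0b00100101, C4 = 0b10000011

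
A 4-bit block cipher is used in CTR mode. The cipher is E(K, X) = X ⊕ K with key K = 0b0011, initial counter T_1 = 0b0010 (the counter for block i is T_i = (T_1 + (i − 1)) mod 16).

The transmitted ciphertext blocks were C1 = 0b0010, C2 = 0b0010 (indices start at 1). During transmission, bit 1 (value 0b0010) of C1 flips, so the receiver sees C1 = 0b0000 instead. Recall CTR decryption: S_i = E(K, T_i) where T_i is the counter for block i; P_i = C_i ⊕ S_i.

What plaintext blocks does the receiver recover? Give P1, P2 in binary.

P1 = 0b0001, P2 = 0b0010

Only C1 changed, to 0b0000. In CTR, a change in C_i flips the same bit in P_i only; the keystream is unaffected. Decrypting the received ciphertext:
P1: T = 0b0010, S = E(K, T) = 0b0001; 0b0000 ⊕ 0b0001 = 0b0001.
P2: T = 0b0011, S = E(K, T) = 0b0000; 0b0010 ⊕ 0b0000 = 0b0010.
Blocks that differ from the original plaintext: P1.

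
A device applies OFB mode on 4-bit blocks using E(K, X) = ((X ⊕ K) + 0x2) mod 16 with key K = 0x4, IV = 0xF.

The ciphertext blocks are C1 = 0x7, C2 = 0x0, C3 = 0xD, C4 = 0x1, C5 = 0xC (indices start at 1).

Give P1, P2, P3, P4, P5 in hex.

OFB decryption: S_i = E(K, S_{i−1}) with S_{0} = IV; P_i = C_i ⊕ S_i.
P1: S = E(K, 0xF) = 0xD; 0x7 ⊕ 0xD = 0xA.
P2: S = E(K, 0xD) = 0xB; 0x0 ⊕ 0xB = 0xB.
P3: S = E(K, 0xB) = 0x1; 0xD ⊕ 0x1 = 0xC.
P4: S = E(K, 0x1) = 0x7; 0x1 ⊕ 0x7 = 0x6.
P5: S = E(K, 0x7) = 0x5; 0xC ⊕ 0x5 = 0x9.

P1 = 0xA, P2 = 0xB, P3 = 0xC, P4 = 0x6, P5 = 0x9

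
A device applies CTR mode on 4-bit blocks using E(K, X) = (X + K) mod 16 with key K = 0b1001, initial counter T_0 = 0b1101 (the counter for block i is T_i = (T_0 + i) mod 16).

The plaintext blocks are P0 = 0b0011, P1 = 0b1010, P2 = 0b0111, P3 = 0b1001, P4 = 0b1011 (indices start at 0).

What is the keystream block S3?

CTR encryption: S_i = E(K, T_i) where T_i is the counter for block i; C_i = P_i ⊕ S_i.
C0: T = 0b1101, S = E(K, T) = 0b0110; 0b0011 ⊕ 0b0110 = 0b0101.
C1: T = 0b1110, S = E(K, T) = 0b0111; 0b1010 ⊕ 0b0111 = 0b1101.
C2: T = 0b1111, S = E(K, T) = 0b1000; 0b0111 ⊕ 0b1000 = 0b1111.
C3: T = 0b0000, S = E(K, T) = 0b1001; 0b1001 ⊕ 0b1001 = 0b0000.
So S3 = 0b1001.

0b1001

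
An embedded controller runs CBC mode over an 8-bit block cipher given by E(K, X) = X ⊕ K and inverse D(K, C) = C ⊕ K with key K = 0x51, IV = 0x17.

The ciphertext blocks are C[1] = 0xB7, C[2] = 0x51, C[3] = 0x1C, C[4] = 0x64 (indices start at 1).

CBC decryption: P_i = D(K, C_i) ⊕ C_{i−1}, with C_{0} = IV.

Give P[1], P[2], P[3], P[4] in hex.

P[1] = 0xF1, P[2] = 0xB7, P[3] = 0x1C, P[4] = 0x29

P[1]: D(K, 0xB7) = 0xE6; 0xE6 ⊕ 0x17 = 0xF1.
P[2]: D(K, 0x51) = 0x00; 0x00 ⊕ 0xB7 = 0xB7.
P[3]: D(K, 0x1C) = 0x4D; 0x4D ⊕ 0x51 = 0x1C.
P[4]: D(K, 0x64) = 0x35; 0x35 ⊕ 0x1C = 0x29.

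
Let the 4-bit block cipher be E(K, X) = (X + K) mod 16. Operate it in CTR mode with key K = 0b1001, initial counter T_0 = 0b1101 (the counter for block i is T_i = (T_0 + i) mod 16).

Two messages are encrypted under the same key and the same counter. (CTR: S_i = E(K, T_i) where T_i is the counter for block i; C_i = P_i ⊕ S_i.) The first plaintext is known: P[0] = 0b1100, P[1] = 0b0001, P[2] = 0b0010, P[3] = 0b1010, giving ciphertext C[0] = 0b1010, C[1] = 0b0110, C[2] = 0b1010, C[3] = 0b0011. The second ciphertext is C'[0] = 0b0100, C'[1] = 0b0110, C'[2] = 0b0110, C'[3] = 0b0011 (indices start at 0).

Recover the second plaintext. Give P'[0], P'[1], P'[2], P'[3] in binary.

In CTR with a reused counter, both messages share the same keystream S_i, so C_i ⊕ C'_i = P_i ⊕ P'_i and thus P'_i = P_i ⊕ C_i ⊕ C'_i.
P'[0]: 0b1100 ⊕ 0b1010 ⊕ 0b0100 = 0b0010.
P'[1]: 0b0001 ⊕ 0b0110 ⊕ 0b0110 = 0b0001.
P'[2]: 0b0010 ⊕ 0b1010 ⊕ 0b0110 = 0b1110.
P'[3]: 0b1010 ⊕ 0b0011 ⊕ 0b0011 = 0b1010.

P'[0] = 0b0010, P'[1] = 0b0001, P'[2] = 0b1110, P'[3] = 0b1010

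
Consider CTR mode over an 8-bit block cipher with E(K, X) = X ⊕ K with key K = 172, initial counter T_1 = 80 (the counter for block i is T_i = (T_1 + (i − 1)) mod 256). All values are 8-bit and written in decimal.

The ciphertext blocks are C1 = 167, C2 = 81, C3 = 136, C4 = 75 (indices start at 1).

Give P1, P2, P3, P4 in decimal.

P1 = 91, P2 = 172, P3 = 118, P4 = 180

CTR decryption: S_i = E(K, T_i) where T_i is the counter for block i; P_i = C_i ⊕ S_i.
P1: T = 80, S = E(K, T) = 252; 167 ⊕ 252 = 91.
P2: T = 81, S = E(K, T) = 253; 81 ⊕ 253 = 172.
P3: T = 82, S = E(K, T) = 254; 136 ⊕ 254 = 118.
P4: T = 83, S = E(K, T) = 255; 75 ⊕ 255 = 180.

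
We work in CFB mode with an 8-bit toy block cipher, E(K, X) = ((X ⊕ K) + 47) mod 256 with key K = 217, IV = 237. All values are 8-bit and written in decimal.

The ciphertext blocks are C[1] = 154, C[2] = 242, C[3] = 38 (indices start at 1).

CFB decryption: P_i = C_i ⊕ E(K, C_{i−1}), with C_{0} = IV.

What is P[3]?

P[3]: E(K, 242) = 90; 38 ⊕ 90 = 124.

P[3] = 124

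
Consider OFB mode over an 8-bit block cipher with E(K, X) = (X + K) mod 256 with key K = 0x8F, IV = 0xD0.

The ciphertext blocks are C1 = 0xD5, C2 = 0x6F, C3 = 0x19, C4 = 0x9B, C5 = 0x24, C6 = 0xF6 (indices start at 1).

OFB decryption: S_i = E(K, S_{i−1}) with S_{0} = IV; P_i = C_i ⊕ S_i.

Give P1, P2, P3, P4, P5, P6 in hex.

P1 = 0x8A, P2 = 0x81, P3 = 0x64, P4 = 0x97, P5 = 0xBF, P6 = 0xDC

P1: S = E(K, 0xD0) = 0x5F; 0xD5 ⊕ 0x5F = 0x8A.
P2: S = E(K, 0x5F) = 0xEE; 0x6F ⊕ 0xEE = 0x81.
P3: S = E(K, 0xEE) = 0x7D; 0x19 ⊕ 0x7D = 0x64.
P4: S = E(K, 0x7D) = 0x0C; 0x9B ⊕ 0x0C = 0x97.
P5: S = E(K, 0x0C) = 0x9B; 0x24 ⊕ 0x9B = 0xBF.
P6: S = E(K, 0x9B) = 0x2A; 0xF6 ⊕ 0x2A = 0xDC.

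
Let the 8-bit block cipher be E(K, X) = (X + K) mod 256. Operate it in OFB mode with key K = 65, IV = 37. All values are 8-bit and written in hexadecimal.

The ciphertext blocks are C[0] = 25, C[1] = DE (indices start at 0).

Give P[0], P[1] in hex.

P[0] = B9, P[1] = DF

OFB decryption: S_i = E(K, S_{i−1}) with S_{−1} = IV; P_i = C_i ⊕ S_i.
P[0]: S = E(K, 37) = 9C; 25 ⊕ 9C = B9.
P[1]: S = E(K, 9C) = 01; DE ⊕ 01 = DF.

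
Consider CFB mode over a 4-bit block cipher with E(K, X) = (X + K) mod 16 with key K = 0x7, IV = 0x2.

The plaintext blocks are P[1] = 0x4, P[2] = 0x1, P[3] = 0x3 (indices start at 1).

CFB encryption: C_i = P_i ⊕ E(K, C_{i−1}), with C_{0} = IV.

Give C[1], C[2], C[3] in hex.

C[1] = 0xD, C[2] = 0x5, C[3] = 0xF

C[1]: E(K, 0x2) = 0x9; 0x4 ⊕ 0x9 = 0xD.
C[2]: E(K, 0xD) = 0x4; 0x1 ⊕ 0x4 = 0x5.
C[3]: E(K, 0x5) = 0xC; 0x3 ⊕ 0xC = 0xF.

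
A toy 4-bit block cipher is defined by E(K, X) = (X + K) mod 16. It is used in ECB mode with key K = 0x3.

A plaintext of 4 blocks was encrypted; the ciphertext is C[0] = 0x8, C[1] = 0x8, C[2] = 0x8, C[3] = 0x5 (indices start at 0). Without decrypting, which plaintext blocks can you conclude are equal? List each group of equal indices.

P[0] = P[1] = P[2]

ECB encrypts each block independently with the same key, so equal ciphertext blocks imply equal plaintext blocks.
C[0] = C[1] = C[2] = 0x8, so P[0] = P[1] = P[2].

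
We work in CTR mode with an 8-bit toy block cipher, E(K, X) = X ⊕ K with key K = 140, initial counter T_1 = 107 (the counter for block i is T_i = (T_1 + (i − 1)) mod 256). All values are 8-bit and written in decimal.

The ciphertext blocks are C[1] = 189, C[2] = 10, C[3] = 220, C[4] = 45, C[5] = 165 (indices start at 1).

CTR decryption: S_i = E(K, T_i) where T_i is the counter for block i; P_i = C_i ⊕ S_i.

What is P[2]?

P[2]: T = 108, S = E(K, T) = 224; 10 ⊕ 224 = 234.

P[2] = 234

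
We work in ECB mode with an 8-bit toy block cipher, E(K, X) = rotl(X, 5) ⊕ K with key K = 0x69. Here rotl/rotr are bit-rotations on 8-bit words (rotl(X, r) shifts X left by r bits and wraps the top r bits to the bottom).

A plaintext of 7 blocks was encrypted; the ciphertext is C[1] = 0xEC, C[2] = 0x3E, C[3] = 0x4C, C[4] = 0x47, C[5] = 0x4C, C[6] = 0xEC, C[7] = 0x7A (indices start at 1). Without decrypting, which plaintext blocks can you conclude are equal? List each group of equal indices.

P[1] = P[6]; P[3] = P[5]

ECB encrypts each block independently with the same key, so equal ciphertext blocks imply equal plaintext blocks.
C[1] = C[6] = 0xEC, so P[1] = P[6].
C[3] = C[5] = 0x4C, so P[3] = P[5].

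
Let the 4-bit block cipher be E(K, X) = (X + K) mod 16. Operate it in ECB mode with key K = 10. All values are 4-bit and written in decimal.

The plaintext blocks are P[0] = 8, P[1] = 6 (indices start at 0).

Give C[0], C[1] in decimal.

ECB encryption: C_i = E(K, P_i).
C[0]: E(K, 8) = 2.
C[1]: E(K, 6) = 0.

C[0] = 2, C[1] = 0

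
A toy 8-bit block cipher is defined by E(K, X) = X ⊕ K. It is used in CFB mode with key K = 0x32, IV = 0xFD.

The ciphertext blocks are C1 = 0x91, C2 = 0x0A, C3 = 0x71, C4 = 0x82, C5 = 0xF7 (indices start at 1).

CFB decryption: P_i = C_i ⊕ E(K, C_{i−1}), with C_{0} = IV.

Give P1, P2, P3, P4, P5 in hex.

P1 = 0x5E, P2 = 0xA9, P3 = 0x49, P4 = 0xC1, P5 = 0x47

P1: E(K, 0xFD) = 0xCF; 0x91 ⊕ 0xCF = 0x5E.
P2: E(K, 0x91) = 0xA3; 0x0A ⊕ 0xA3 = 0xA9.
P3: E(K, 0x0A) = 0x38; 0x71 ⊕ 0x38 = 0x49.
P4: E(K, 0x71) = 0x43; 0x82 ⊕ 0x43 = 0xC1.
P5: E(K, 0x82) = 0xB0; 0xF7 ⊕ 0xB0 = 0x47.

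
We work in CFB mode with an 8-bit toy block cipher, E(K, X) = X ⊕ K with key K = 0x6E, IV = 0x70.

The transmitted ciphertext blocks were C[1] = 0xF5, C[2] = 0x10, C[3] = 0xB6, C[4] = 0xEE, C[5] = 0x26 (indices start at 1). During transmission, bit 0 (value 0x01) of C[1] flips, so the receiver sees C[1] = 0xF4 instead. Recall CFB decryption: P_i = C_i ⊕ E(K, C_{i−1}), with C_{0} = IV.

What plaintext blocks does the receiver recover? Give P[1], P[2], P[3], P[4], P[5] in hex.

Only C[1] changed, to 0xF4. In CFB, a change in C_i flips the same bit in P_i and garbles P_{i+1}. Decrypting the received ciphertext:
P[1]: E(K, 0x70) = 0x1E; 0xF4 ⊕ 0x1E = 0xEA.
P[2]: E(K, 0xF4) = 0x9A; 0x10 ⊕ 0x9A = 0x8A.
P[3]: E(K, 0x10) = 0x7E; 0xB6 ⊕ 0x7E = 0xC8.
P[4]: E(K, 0xB6) = 0xD8; 0xEE ⊕ 0xD8 = 0x36.
P[5]: E(K, 0xEE) = 0x80; 0x26 ⊕ 0x80 = 0xA6.
Blocks that differ from the original plaintext: P[1], P[2].

P[1] = 0xEA, P[2] = 0x8A, P[3] = 0xC8, P[4] = 0x36, P[5] = 0xA6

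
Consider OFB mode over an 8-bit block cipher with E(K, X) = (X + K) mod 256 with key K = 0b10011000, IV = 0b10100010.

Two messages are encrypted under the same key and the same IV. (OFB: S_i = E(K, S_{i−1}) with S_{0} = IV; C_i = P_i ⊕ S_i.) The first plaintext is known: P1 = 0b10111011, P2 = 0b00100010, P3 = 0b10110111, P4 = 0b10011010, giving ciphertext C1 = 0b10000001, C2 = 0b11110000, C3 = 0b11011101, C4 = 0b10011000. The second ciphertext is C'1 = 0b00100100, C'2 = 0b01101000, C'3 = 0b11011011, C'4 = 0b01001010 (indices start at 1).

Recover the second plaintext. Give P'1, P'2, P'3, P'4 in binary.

P'1 = 0b00011110, P'2 = 0b10111010, P'3 = 0b10110001, P'4 = 0b01001000

In OFB with a reused IV, both messages share the same keystream S_i, so C_i ⊕ C'_i = P_i ⊕ P'_i and thus P'_i = P_i ⊕ C_i ⊕ C'_i.
P'1: 0b10111011 ⊕ 0b10000001 ⊕ 0b00100100 = 0b00011110.
P'2: 0b00100010 ⊕ 0b11110000 ⊕ 0b01101000 = 0b10111010.
P'3: 0b10110111 ⊕ 0b11011101 ⊕ 0b11011011 = 0b10110001.
P'4: 0b10011010 ⊕ 0b10011000 ⊕ 0b01001010 = 0b01001000.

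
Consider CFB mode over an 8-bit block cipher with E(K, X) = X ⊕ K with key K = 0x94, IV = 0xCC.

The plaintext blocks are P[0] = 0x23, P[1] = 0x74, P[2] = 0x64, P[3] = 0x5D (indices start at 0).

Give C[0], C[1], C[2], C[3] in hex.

CFB encryption: C_i = P_i ⊕ E(K, C_{i−1}), with C_{−1} = IV.
C[0]: E(K, 0xCC) = 0x58; 0x23 ⊕ 0x58 = 0x7B.
C[1]: E(K, 0x7B) = 0xEF; 0x74 ⊕ 0xEF = 0x9B.
C[2]: E(K, 0x9B) = 0x0F; 0x64 ⊕ 0x0F = 0x6B.
C[3]: E(K, 0x6B) = 0xFF; 0x5D ⊕ 0xFF = 0xA2.

C[0] = 0x7B, C[1] = 0x9B, C[2] = 0x6B, C[3] = 0xA2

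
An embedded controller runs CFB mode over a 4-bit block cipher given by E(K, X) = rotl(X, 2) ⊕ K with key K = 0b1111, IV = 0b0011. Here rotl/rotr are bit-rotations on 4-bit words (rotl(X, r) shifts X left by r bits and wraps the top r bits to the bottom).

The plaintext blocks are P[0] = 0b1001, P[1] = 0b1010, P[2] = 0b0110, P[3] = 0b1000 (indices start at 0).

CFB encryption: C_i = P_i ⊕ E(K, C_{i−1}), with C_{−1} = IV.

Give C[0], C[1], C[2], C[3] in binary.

C[0]: E(K, 0b0011) = 0b0011; 0b1001 ⊕ 0b0011 = 0b1010.
C[1]: E(K, 0b1010) = 0b0101; 0b1010 ⊕ 0b0101 = 0b1111.
C[2]: E(K, 0b1111) = 0b0000; 0b0110 ⊕ 0b0000 = 0b0110.
C[3]: E(K, 0b0110) = 0b0110; 0b1000 ⊕ 0b0110 = 0b1110.

C[0] = 0b1010, C[1] = 0b1111, C[2] = 0b0110, C[3] = 0b1110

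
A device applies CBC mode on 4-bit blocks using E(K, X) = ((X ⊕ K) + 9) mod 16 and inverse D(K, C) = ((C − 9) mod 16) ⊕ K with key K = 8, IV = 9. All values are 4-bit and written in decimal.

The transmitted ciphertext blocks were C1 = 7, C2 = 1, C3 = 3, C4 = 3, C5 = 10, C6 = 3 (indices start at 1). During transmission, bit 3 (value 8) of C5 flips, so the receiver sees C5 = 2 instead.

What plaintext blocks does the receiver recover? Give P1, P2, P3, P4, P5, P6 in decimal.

P1 = 15, P2 = 7, P3 = 3, P4 = 1, P5 = 2, P6 = 0

CBC decryption: P_i = D(K, C_i) ⊕ C_{i−1}, with C_{0} = IV.
Only C5 changed, to 2. In CBC, a change in C_i garbles P_i and flips the same bit in P_{i+1}. Decrypting the received ciphertext:
P1: D(K, 7) = 6; 6 ⊕ 9 = 15.
P2: D(K, 1) = 0; 0 ⊕ 7 = 7.
P3: D(K, 3) = 2; 2 ⊕ 1 = 3.
P4: D(K, 3) = 2; 2 ⊕ 3 = 1.
P5: D(K, 2) = 1; 1 ⊕ 3 = 2.
P6: D(K, 3) = 2; 2 ⊕ 2 = 0.
Blocks that differ from the original plaintext: P5, P6.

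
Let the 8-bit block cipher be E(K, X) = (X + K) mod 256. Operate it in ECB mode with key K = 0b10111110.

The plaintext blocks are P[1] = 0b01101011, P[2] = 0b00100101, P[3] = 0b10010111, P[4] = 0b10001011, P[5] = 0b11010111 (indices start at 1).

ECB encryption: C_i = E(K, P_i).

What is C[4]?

C[4] = 0b01001001

C[4]: E(K, 0b10001011) = 0b01001001.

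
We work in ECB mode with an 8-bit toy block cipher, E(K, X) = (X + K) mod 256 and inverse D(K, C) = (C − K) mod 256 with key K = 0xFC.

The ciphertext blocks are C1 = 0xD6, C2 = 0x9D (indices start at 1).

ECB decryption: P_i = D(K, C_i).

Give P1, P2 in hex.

P1 = 0xDA, P2 = 0xA1

P1: D(K, 0xD6) = 0xDA.
P2: D(K, 0x9D) = 0xA1.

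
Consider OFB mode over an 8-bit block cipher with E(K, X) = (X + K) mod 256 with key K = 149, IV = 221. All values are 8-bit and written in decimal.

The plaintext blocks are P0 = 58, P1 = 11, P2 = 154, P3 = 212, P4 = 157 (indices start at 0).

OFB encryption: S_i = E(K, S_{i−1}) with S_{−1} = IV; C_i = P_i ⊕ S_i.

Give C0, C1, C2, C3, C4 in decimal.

C0: S = E(K, 221) = 114; 58 ⊕ 114 = 72.
C1: S = E(K, 114) = 7; 11 ⊕ 7 = 12.
C2: S = E(K, 7) = 156; 154 ⊕ 156 = 6.
C3: S = E(K, 156) = 49; 212 ⊕ 49 = 229.
C4: S = E(K, 49) = 198; 157 ⊕ 198 = 91.

C0 = 72, C1 = 12, C2 = 6, C3 = 229, C4 = 91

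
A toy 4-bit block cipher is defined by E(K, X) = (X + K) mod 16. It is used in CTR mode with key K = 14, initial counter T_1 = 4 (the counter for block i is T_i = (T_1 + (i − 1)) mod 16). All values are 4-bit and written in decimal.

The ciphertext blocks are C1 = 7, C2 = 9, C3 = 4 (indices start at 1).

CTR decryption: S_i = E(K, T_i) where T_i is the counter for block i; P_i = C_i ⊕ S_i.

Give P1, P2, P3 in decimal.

P1: T = 4, S = E(K, T) = 2; 7 ⊕ 2 = 5.
P2: T = 5, S = E(K, T) = 3; 9 ⊕ 3 = 10.
P3: T = 6, S = E(K, T) = 4; 4 ⊕ 4 = 0.

P1 = 5, P2 = 10, P3 = 0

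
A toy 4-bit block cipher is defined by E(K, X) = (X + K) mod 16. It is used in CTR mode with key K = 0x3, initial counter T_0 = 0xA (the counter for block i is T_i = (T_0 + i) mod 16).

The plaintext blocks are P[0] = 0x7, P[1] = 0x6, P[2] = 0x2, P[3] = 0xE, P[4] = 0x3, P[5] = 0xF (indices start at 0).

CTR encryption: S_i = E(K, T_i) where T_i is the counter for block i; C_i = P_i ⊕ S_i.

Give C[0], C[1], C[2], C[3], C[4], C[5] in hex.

C[0]: T = 0xA, S = E(K, T) = 0xD; 0x7 ⊕ 0xD = 0xA.
C[1]: T = 0xB, S = E(K, T) = 0xE; 0x6 ⊕ 0xE = 0x8.
C[2]: T = 0xC, S = E(K, T) = 0xF; 0x2 ⊕ 0xF = 0xD.
C[3]: T = 0xD, S = E(K, T) = 0x0; 0xE ⊕ 0x0 = 0xE.
C[4]: T = 0xE, S = E(K, T) = 0x1; 0x3 ⊕ 0x1 = 0x2.
C[5]: T = 0xF, S = E(K, T) = 0x2; 0xF ⊕ 0x2 = 0xD.

C[0] = 0xA, C[1] = 0x8, C[2] = 0xD, C[3] = 0xE, C[4] = 0x2, C[5] = 0xD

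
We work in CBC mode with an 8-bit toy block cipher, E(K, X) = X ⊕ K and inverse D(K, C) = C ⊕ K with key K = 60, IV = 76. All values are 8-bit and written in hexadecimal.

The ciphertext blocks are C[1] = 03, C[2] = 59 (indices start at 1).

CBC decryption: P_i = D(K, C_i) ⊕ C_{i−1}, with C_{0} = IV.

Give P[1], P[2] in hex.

P[1] = 15, P[2] = 3A

P[1]: D(K, 03) = 63; 63 ⊕ 76 = 15.
P[2]: D(K, 59) = 39; 39 ⊕ 03 = 3A.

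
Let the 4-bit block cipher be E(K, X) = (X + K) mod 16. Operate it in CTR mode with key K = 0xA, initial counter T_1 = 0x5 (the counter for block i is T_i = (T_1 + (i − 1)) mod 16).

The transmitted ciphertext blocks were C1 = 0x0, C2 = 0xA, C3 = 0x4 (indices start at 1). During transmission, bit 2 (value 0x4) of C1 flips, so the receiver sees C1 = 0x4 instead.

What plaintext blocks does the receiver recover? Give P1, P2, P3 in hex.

CTR decryption: S_i = E(K, T_i) where T_i is the counter for block i; P_i = C_i ⊕ S_i.
Only C1 changed, to 0x4. In CTR, a change in C_i flips the same bit in P_i only; the keystream is unaffected. Decrypting the received ciphertext:
P1: T = 0x5, S = E(K, T) = 0xF; 0x4 ⊕ 0xF = 0xB.
P2: T = 0x6, S = E(K, T) = 0x0; 0xA ⊕ 0x0 = 0xA.
P3: T = 0x7, S = E(K, T) = 0x1; 0x4 ⊕ 0x1 = 0x5.
Blocks that differ from the original plaintext: P1.

P1 = 0xB, P2 = 0xA, P3 = 0x5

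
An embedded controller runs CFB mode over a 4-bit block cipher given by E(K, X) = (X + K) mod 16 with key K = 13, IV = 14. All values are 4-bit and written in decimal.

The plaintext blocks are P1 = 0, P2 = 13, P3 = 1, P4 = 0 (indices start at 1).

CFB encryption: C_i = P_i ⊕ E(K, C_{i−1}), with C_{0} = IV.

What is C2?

C1: E(K, 14) = 11; 0 ⊕ 11 = 11.
C2: E(K, 11) = 8; 13 ⊕ 8 = 5.

C2 = 5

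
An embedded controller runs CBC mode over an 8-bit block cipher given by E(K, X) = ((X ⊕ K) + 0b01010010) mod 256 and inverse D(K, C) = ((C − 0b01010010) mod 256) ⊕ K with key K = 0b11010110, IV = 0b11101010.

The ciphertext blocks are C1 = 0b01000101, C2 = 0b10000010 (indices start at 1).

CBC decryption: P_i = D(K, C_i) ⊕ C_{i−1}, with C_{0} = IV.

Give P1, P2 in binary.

P1: D(K, 0b01000101) = 0b00100101; 0b00100101 ⊕ 0b11101010 = 0b11001111.
P2: D(K, 0b10000010) = 0b11100110; 0b11100110 ⊕ 0b01000101 = 0b10100011.

P1 = 0b11001111, P2 = 0b10100011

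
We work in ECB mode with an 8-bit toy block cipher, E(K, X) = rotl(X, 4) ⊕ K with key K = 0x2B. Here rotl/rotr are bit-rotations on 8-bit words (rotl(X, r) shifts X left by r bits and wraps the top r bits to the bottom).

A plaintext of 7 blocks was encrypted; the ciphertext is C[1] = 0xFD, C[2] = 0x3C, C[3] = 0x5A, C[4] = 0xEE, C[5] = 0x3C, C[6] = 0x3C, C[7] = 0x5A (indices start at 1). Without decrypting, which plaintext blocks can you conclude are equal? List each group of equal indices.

P[2] = P[5] = P[6]; P[3] = P[7]

ECB encrypts each block independently with the same key, so equal ciphertext blocks imply equal plaintext blocks.
C[2] = C[5] = C[6] = 0x3C, so P[2] = P[5] = P[6].
C[3] = C[7] = 0x5A, so P[3] = P[7].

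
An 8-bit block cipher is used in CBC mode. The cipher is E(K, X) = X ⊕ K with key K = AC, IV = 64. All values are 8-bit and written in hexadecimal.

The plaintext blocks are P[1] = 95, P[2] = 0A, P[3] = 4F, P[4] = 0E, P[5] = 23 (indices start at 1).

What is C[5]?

CBC encryption: C_i = E(K, P_i ⊕ C_{i−1}), with C_{0} = IV.
C[1]: P[1] ⊕ 64 = F1; E(K, F1) = 5D.
C[2]: P[2] ⊕ 5D = 57; E(K, 57) = FB.
C[3]: P[3] ⊕ FB = B4; E(K, B4) = 18.
C[4]: P[4] ⊕ 18 = 16; E(K, 16) = BA.
C[5]: P[5] ⊕ BA = 99; E(K, 99) = 35.

C[5] = 35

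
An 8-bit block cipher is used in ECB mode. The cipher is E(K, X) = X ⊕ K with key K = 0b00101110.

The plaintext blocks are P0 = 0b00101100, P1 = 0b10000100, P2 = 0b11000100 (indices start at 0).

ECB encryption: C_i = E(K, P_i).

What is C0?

C0 = 0b00000010

C0: E(K, 0b00101100) = 0b00000010.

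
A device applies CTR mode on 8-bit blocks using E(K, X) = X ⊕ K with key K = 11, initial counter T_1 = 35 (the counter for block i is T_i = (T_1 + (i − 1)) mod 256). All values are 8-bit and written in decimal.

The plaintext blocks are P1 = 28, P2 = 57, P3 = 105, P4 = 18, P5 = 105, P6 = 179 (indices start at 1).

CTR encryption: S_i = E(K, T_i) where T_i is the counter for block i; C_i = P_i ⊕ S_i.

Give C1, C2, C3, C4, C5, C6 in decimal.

C1 = 52, C2 = 22, C3 = 71, C4 = 63, C5 = 69, C6 = 144

C1: T = 35, S = E(K, T) = 40; 28 ⊕ 40 = 52.
C2: T = 36, S = E(K, T) = 47; 57 ⊕ 47 = 22.
C3: T = 37, S = E(K, T) = 46; 105 ⊕ 46 = 71.
C4: T = 38, S = E(K, T) = 45; 18 ⊕ 45 = 63.
C5: T = 39, S = E(K, T) = 44; 105 ⊕ 44 = 69.
C6: T = 40, S = E(K, T) = 35; 179 ⊕ 35 = 144.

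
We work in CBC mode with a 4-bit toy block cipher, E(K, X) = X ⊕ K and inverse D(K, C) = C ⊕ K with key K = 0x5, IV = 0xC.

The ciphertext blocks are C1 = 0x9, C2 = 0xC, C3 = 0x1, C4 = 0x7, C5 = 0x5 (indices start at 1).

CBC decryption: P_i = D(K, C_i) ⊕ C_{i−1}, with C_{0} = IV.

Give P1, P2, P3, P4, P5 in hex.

P1: D(K, 0x9) = 0xC; 0xC ⊕ 0xC = 0x0.
P2: D(K, 0xC) = 0x9; 0x9 ⊕ 0x9 = 0x0.
P3: D(K, 0x1) = 0x4; 0x4 ⊕ 0xC = 0x8.
P4: D(K, 0x7) = 0x2; 0x2 ⊕ 0x1 = 0x3.
P5: D(K, 0x5) = 0x0; 0x0 ⊕ 0x7 = 0x7.

P1 = 0x0, P2 = 0x0, P3 = 0x8, P4 = 0x3, P5 = 0x7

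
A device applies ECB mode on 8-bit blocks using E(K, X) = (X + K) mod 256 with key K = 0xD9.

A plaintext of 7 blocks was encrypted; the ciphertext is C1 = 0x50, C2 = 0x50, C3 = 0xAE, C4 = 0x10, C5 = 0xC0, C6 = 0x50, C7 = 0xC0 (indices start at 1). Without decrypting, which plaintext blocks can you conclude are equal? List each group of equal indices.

P1 = P2 = P6; P5 = P7

ECB encrypts each block independently with the same key, so equal ciphertext blocks imply equal plaintext blocks.
C1 = C2 = C6 = 0x50, so P1 = P2 = P6.
C5 = C7 = 0xC0, so P5 = P7.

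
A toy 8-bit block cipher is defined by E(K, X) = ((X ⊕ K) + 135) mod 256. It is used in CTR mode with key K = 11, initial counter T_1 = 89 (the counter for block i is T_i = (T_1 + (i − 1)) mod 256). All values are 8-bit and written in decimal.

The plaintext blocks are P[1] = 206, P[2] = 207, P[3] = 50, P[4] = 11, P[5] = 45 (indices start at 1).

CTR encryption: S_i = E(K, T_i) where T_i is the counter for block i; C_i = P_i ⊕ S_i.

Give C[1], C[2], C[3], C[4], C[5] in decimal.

C[1]: T = 89, S = E(K, T) = 217; 206 ⊕ 217 = 23.
C[2]: T = 90, S = E(K, T) = 216; 207 ⊕ 216 = 23.
C[3]: T = 91, S = E(K, T) = 215; 50 ⊕ 215 = 229.
C[4]: T = 92, S = E(K, T) = 222; 11 ⊕ 222 = 213.
C[5]: T = 93, S = E(K, T) = 221; 45 ⊕ 221 = 240.

C[1] = 23, C[2] = 23, C[3] = 229, C[4] = 213, C[5] = 240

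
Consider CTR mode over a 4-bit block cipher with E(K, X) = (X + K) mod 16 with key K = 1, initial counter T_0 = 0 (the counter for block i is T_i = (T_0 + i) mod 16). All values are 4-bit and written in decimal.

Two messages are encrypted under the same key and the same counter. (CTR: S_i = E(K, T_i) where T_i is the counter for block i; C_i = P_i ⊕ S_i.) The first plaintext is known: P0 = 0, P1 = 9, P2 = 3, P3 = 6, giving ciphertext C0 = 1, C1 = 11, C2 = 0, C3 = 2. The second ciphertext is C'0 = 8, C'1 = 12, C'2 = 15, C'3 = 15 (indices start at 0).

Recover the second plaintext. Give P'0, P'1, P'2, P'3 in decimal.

P'0 = 9, P'1 = 14, P'2 = 12, P'3 = 11

In CTR with a reused counter, both messages share the same keystream S_i, so C_i ⊕ C'_i = P_i ⊕ P'_i and thus P'_i = P_i ⊕ C_i ⊕ C'_i.
P'0: 0 ⊕ 1 ⊕ 8 = 9.
P'1: 9 ⊕ 11 ⊕ 12 = 14.
P'2: 3 ⊕ 0 ⊕ 15 = 12.
P'3: 6 ⊕ 2 ⊕ 15 = 11.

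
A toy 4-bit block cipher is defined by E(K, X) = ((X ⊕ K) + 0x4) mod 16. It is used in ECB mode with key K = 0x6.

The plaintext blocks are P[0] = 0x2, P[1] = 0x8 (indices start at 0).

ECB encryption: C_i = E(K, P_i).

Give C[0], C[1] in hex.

C[0]: E(K, 0x2) = 0x8.
C[1]: E(K, 0x8) = 0x2.

C[0] = 0x8, C[1] = 0x2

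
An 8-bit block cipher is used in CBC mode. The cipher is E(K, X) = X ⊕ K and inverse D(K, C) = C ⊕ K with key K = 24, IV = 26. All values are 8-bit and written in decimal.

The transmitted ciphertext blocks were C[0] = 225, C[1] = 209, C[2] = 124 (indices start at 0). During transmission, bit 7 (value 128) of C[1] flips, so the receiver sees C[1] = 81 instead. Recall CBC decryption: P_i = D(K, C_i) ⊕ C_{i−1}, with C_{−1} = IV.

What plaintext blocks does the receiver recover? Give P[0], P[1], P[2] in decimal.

P[0] = 227, P[1] = 168, P[2] = 53

Only C[1] changed, to 81. In CBC, a change in C_i garbles P_i and flips the same bit in P_{i+1}. Decrypting the received ciphertext:
P[0]: D(K, 225) = 249; 249 ⊕ 26 = 227.
P[1]: D(K, 81) = 73; 73 ⊕ 225 = 168.
P[2]: D(K, 124) = 100; 100 ⊕ 81 = 53.
Blocks that differ from the original plaintext: P[1], P[2].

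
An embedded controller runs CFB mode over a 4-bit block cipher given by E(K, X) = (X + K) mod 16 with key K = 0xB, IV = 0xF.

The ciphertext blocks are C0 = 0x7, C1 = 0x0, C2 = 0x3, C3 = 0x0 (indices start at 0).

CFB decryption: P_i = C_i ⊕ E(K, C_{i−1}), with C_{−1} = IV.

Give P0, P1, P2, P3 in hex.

P0: E(K, 0xF) = 0xA; 0x7 ⊕ 0xA = 0xD.
P1: E(K, 0x7) = 0x2; 0x0 ⊕ 0x2 = 0x2.
P2: E(K, 0x0) = 0xB; 0x3 ⊕ 0xB = 0x8.
P3: E(K, 0x3) = 0xE; 0x0 ⊕ 0xE = 0xE.

P0 = 0xD, P1 = 0x2, P2 = 0x8, P3 = 0xE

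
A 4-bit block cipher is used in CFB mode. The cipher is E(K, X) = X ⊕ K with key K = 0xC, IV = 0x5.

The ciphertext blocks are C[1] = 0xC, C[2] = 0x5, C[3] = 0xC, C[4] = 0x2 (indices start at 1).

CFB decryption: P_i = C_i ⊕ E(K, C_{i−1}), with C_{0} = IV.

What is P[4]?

P[4] = 0x2

P[4]: E(K, 0xC) = 0x0; 0x2 ⊕ 0x0 = 0x2.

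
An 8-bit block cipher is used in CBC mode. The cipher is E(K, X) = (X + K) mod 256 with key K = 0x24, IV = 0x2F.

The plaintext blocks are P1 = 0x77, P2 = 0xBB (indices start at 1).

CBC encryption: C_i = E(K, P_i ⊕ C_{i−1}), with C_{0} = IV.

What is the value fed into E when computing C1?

0x58

C1: P1 ⊕ 0x2F = 0x58; E(K, 0x58) = 0x7C.
So the input to E for block 1 is 0x58.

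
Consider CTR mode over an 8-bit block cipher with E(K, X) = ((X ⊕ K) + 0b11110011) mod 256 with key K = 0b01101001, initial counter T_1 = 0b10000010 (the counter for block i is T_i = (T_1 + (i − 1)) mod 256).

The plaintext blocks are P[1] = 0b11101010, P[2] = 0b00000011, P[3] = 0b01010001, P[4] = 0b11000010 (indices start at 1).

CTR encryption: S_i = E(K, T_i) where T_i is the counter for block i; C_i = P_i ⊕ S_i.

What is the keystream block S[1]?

0b11011110

C[1]: T = 0b10000010, S = E(K, T) = 0b11011110; 0b11101010 ⊕ 0b11011110 = 0b00110100.
So S[1] = 0b11011110.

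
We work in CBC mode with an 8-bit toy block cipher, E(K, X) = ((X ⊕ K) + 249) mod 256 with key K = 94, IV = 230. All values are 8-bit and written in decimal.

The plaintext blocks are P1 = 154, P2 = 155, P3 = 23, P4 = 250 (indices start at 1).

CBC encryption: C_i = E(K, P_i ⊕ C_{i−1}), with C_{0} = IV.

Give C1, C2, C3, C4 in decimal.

C1: P1 ⊕ 230 = 124; E(K, 124) = 27.
C2: P2 ⊕ 27 = 128; E(K, 128) = 215.
C3: P3 ⊕ 215 = 192; E(K, 192) = 151.
C4: P4 ⊕ 151 = 109; E(K, 109) = 44.

C1 = 27, C2 = 215, C3 = 151, C4 = 44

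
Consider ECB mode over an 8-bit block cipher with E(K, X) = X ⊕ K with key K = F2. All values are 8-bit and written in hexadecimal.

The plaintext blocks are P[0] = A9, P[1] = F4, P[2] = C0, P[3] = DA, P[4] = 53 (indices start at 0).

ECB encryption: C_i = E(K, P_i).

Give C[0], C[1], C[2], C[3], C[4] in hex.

C[0] = 5B, C[1] = 06, C[2] = 32, C[3] = 28, C[4] = A1

C[0]: E(K, A9) = 5B.
C[1]: E(K, F4) = 06.
C[2]: E(K, C0) = 32.
C[3]: E(K, DA) = 28.
C[4]: E(K, 53) = A1.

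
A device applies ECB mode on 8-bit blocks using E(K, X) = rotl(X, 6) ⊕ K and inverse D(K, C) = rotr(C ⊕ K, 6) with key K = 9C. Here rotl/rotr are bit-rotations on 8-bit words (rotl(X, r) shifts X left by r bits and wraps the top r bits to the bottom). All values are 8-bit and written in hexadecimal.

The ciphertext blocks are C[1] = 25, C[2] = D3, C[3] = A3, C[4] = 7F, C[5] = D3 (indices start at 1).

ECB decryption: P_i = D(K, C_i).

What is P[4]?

P[4]: D(K, 7F) = 8F.

P[4] = 8F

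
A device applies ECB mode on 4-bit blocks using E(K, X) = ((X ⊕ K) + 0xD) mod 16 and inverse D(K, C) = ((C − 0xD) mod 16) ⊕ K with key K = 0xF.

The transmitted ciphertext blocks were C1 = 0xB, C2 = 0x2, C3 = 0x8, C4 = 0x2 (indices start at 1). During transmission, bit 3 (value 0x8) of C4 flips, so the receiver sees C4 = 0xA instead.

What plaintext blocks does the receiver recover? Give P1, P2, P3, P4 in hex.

P1 = 0x1, P2 = 0xA, P3 = 0x4, P4 = 0x2

ECB decryption: P_i = D(K, C_i).
Only C4 changed, to 0xA. In ECB, a change in C_i affects only P_i. Decrypting the received ciphertext:
P1: D(K, 0xB) = 0x1.
P2: D(K, 0x2) = 0xA.
P3: D(K, 0x8) = 0x4.
P4: D(K, 0xA) = 0x2.
Blocks that differ from the original plaintext: P4.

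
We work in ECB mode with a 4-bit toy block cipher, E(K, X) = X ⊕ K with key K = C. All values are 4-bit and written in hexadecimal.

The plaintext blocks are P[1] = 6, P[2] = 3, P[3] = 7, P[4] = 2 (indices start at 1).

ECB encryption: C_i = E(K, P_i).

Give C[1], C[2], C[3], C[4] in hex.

C[1] = A, C[2] = F, C[3] = B, C[4] = E

C[1]: E(K, 6) = A.
C[2]: E(K, 3) = F.
C[3]: E(K, 7) = B.
C[4]: E(K, 2) = E.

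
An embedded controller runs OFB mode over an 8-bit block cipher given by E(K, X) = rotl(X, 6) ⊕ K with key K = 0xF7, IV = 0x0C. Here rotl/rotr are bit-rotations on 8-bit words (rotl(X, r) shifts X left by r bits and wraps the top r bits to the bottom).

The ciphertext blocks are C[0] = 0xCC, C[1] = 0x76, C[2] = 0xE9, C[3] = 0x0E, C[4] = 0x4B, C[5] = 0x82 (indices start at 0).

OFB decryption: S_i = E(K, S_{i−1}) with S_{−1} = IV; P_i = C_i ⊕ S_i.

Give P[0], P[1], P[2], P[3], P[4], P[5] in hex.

P[0] = 0x38, P[1] = 0xBC, P[2] = 0xAC, P[3] = 0xA8, P[4] = 0x15, P[5] = 0xE2

P[0]: S = E(K, 0x0C) = 0xF4; 0xCC ⊕ 0xF4 = 0x38.
P[1]: S = E(K, 0xF4) = 0xCA; 0x76 ⊕ 0xCA = 0xBC.
P[2]: S = E(K, 0xCA) = 0x45; 0xE9 ⊕ 0x45 = 0xAC.
P[3]: S = E(K, 0x45) = 0xA6; 0x0E ⊕ 0xA6 = 0xA8.
P[4]: S = E(K, 0xA6) = 0x5E; 0x4B ⊕ 0x5E = 0x15.
P[5]: S = E(K, 0x5E) = 0x60; 0x82 ⊕ 0x60 = 0xE2.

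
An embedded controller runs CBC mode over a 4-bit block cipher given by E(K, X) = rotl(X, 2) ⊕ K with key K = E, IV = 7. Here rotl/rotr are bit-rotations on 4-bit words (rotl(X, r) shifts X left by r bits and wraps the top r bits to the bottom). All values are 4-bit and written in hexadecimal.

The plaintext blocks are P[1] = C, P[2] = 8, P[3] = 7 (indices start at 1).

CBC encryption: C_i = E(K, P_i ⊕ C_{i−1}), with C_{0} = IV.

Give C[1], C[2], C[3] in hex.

C[1]: P[1] ⊕ 7 = B; E(K, B) = 0.
C[2]: P[2] ⊕ 0 = 8; E(K, 8) = C.
C[3]: P[3] ⊕ C = B; E(K, B) = 0.

C[1] = 0, C[2] = C, C[3] = 0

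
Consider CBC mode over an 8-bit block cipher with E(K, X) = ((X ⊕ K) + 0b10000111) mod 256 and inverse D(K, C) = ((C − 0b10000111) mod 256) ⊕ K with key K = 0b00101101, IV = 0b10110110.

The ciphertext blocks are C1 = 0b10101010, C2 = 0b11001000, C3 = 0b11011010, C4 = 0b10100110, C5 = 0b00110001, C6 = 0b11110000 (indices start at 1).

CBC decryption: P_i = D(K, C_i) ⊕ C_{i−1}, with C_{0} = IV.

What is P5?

P5 = 0b00100001

P5: D(K, 0b00110001) = 0b10000111; 0b10000111 ⊕ 0b10100110 = 0b00100001.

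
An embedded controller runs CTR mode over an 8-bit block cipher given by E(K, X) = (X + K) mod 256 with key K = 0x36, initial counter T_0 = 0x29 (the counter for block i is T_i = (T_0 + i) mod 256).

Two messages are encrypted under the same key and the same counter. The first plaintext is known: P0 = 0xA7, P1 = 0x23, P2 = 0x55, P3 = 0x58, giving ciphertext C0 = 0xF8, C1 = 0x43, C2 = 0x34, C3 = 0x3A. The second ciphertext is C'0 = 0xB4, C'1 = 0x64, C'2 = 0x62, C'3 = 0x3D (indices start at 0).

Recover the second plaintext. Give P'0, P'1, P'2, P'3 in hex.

P'0 = 0xEB, P'1 = 0x04, P'2 = 0x03, P'3 = 0x5F

In CTR with a reused counter, both messages share the same keystream S_i, so C_i ⊕ C'_i = P_i ⊕ P'_i and thus P'_i = P_i ⊕ C_i ⊕ C'_i.
P'0: 0xA7 ⊕ 0xF8 ⊕ 0xB4 = 0xEB.
P'1: 0x23 ⊕ 0x43 ⊕ 0x64 = 0x04.
P'2: 0x55 ⊕ 0x34 ⊕ 0x62 = 0x03.
P'3: 0x58 ⊕ 0x3A ⊕ 0x3D = 0x5F.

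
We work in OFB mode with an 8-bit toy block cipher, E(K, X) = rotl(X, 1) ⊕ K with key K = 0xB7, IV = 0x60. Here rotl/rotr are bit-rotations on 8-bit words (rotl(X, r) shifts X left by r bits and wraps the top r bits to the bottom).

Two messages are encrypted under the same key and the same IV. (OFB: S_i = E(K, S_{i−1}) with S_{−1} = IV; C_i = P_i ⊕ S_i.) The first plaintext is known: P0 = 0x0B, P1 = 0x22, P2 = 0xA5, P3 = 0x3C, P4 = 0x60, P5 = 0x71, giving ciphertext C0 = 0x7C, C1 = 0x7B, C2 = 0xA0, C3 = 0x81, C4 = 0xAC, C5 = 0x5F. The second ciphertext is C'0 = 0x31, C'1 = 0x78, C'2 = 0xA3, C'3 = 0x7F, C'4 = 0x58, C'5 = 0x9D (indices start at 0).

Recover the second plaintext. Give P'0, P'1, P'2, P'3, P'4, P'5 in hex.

In OFB with a reused IV, both messages share the same keystream S_i, so C_i ⊕ C'_i = P_i ⊕ P'_i and thus P'_i = P_i ⊕ C_i ⊕ C'_i.
P'0: 0x0B ⊕ 0x7C ⊕ 0x31 = 0x46.
P'1: 0x22 ⊕ 0x7B ⊕ 0x78 = 0x21.
P'2: 0xA5 ⊕ 0xA0 ⊕ 0xA3 = 0xA6.
P'3: 0x3C ⊕ 0x81 ⊕ 0x7F = 0xC2.
P'4: 0x60 ⊕ 0xAC ⊕ 0x58 = 0x94.
P'5: 0x71 ⊕ 0x5F ⊕ 0x9D = 0xB3.

P'0 = 0x46, P'1 = 0x21, P'2 = 0xA6, P'3 = 0xC2, P'4 = 0x94, P'5 = 0xB3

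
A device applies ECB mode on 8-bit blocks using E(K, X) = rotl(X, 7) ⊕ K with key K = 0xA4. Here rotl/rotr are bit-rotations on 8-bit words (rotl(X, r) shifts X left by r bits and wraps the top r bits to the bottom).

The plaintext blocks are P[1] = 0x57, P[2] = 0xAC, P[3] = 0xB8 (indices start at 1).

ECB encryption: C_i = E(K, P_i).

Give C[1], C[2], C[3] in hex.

C[1] = 0x0F, C[2] = 0xF2, C[3] = 0xF8

C[1]: E(K, 0x57) = 0x0F.
C[2]: E(K, 0xAC) = 0xF2.
C[3]: E(K, 0xB8) = 0xF8.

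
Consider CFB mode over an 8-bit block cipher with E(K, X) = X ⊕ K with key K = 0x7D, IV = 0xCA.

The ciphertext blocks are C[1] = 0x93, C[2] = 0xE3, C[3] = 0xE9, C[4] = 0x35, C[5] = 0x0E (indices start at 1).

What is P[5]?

P[5] = 0x46

CFB decryption: P_i = C_i ⊕ E(K, C_{i−1}), with C_{0} = IV.
P[5]: E(K, 0x35) = 0x48; 0x0E ⊕ 0x48 = 0x46.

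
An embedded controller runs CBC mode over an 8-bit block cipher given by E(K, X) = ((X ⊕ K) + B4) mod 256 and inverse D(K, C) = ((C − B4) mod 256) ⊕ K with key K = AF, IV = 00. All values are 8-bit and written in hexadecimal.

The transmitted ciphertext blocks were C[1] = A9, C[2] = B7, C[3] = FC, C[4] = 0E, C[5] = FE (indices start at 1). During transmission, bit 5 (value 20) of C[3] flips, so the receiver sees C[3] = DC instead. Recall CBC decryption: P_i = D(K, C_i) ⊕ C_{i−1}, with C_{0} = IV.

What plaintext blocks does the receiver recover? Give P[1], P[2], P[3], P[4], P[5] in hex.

P[1] = 5A, P[2] = 05, P[3] = 30, P[4] = 29, P[5] = EB

Only C[3] changed, to DC. In CBC, a change in C_i garbles P_i and flips the same bit in P_{i+1}. Decrypting the received ciphertext:
P[1]: D(K, A9) = 5A; 5A ⊕ 00 = 5A.
P[2]: D(K, B7) = AC; AC ⊕ A9 = 05.
P[3]: D(K, DC) = 87; 87 ⊕ B7 = 30.
P[4]: D(K, 0E) = F5; F5 ⊕ DC = 29.
P[5]: D(K, FE) = E5; E5 ⊕ 0E = EB.
Blocks that differ from the original plaintext: P[3], P[4].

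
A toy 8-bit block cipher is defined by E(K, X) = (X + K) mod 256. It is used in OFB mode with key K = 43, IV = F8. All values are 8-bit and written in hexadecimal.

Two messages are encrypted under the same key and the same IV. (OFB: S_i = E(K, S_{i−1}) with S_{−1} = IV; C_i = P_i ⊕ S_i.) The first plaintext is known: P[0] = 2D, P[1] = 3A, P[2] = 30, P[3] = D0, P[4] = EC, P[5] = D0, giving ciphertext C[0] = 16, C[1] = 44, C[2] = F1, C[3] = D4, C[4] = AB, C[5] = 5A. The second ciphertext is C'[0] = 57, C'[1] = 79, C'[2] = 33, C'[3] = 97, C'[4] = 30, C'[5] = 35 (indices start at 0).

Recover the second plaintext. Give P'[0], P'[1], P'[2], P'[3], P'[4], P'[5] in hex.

P'[0] = 6C, P'[1] = 07, P'[2] = F2, P'[3] = 93, P'[4] = 77, P'[5] = BF

In OFB with a reused IV, both messages share the same keystream S_i, so C_i ⊕ C'_i = P_i ⊕ P'_i and thus P'_i = P_i ⊕ C_i ⊕ C'_i.
P'[0]: 2D ⊕ 16 ⊕ 57 = 6C.
P'[1]: 3A ⊕ 44 ⊕ 79 = 07.
P'[2]: 30 ⊕ F1 ⊕ 33 = F2.
P'[3]: D0 ⊕ D4 ⊕ 97 = 93.
P'[4]: EC ⊕ AB ⊕ 30 = 77.
P'[5]: D0 ⊕ 5A ⊕ 35 = BF.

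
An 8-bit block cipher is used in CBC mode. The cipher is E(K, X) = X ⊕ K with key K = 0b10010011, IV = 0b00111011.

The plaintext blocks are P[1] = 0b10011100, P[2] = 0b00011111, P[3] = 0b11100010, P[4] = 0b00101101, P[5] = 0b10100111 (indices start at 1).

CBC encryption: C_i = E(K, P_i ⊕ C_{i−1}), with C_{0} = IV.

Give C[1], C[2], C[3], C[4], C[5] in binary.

C[1] = 0b00110100, C[2] = 0b10111000, C[3] = 0b11001001, C[4] = 0b01110111, C[5] = 0b01000011

C[1]: P[1] ⊕ 0b00111011 = 0b10100111; E(K, 0b10100111) = 0b00110100.
C[2]: P[2] ⊕ 0b00110100 = 0b00101011; E(K, 0b00101011) = 0b10111000.
C[3]: P[3] ⊕ 0b10111000 = 0b01011010; E(K, 0b01011010) = 0b11001001.
C[4]: P[4] ⊕ 0b11001001 = 0b11100100; E(K, 0b11100100) = 0b01110111.
C[5]: P[5] ⊕ 0b01110111 = 0b11010000; E(K, 0b11010000) = 0b01000011.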